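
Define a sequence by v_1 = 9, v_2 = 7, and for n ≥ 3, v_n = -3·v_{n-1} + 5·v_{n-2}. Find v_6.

-878

Applying the relation repeatedly:
v_3 = 24  v_4 = -37  v_5 = 231  v_6 = -878.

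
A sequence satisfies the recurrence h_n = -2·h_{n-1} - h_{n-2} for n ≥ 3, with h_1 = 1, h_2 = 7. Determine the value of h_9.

Applying the relation repeatedly:
h_3 = -15  h_4 = 23  h_5 = -31  h_6 = 39  h_7 = -47  h_8 = 55  h_9 = -63.
(Characteristic roots are -1 and -1.)

-63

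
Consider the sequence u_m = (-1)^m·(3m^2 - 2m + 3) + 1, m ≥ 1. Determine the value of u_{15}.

(-1)^15 = -1; 3m^2 - 2m + 3 at m=15 is 648; so u_{15} = -647.

-647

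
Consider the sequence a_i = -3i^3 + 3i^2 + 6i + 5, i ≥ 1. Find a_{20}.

a_{20} = -3·20^3 + 3·20^2 + 6·20 + 5 = -22675.

-22675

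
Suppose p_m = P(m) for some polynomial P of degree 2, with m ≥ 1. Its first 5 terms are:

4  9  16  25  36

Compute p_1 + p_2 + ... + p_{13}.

1014

1st diffs: 5, 7, 9, 11.
2nd diffs: 2, 2, 2 (constant).
So p_m = m^2 + 2m + 1.
Continuing: …, 49, 64, 81, 100, …, p_{13} = 196.
Summing m = 1..13 (13 terms) gives 1014.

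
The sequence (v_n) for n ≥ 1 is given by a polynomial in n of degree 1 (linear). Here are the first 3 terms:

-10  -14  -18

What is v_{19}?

-82

1st diffs: -4, -4 (constant).
So v_n = -4n - 6.
Evaluating at n = 19 gives v_{19} = -82.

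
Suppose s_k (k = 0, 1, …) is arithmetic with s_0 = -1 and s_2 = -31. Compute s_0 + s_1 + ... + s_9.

Common difference d = (-31 - (-1)) / (2 - 0) = -15.
s_k = -1 + (k - 0)·(-15).
s_9 = -136; S = 10·(-1 + (-136))/2 = -685.

-685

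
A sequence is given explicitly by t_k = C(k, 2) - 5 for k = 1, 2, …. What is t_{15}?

C(15, 2) = 105, so t_{15} = 100.

100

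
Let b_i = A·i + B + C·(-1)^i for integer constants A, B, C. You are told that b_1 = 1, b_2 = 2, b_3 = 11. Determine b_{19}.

At i = 1, 2, 3: A + B - C = 1; 2A + B + C = 2; 3A + B - C = 11.
Subtracting the first from the second: A + 2C = 1.
Subtracting the second from the third: A - 2C = 9.
Solving: C = -2, A = 5, then B = -6.
Therefore b_{19} = 95 + (-6) + (-2)·(-1) = 91.

91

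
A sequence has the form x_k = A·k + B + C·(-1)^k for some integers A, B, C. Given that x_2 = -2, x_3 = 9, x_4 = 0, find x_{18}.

14

Plug in k = 2, 3, 4: 2A + B + C = -2; 3A + B - C = 9; 4A + B + C = 0.
Subtracting the first from the second: A - 2C = 11.
Subtracting the second from the third: A + 2C = -9.
Solving: C = -5, A = 1, then B = 1.
Hence x_{18} = 1·18 + 1 + (-5)·1 = 14.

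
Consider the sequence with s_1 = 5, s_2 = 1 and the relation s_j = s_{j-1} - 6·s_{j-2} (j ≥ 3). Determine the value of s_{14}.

Applying the relation repeatedly:
s_3 = -29; s_4 = -35; s_5 = 139; …; s_{11} = 13819; s_{12} = -81011; s_{13} = -163925; s_{14} = 322141.

322141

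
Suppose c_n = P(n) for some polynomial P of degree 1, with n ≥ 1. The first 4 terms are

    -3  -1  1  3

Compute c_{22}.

39

1st diffs: 2, 2, 2 (constant).
So c_n = 2n - 5.
Evaluating at n = 22 gives c_{22} = 39.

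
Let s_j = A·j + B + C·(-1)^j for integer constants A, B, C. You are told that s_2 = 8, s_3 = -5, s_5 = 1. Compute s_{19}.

Write the equations: 2A + B + C = 8; 3A + B - C = -5; 5A + B - C = 1.
Subtracting the first from the second: A - 2C = -13.
Subtracting the second from the third: 2A = 6.
Solving: C = 8, A = 3, then B = -6.
So s_j = 3·j + (-6) + 8·(-1)^j; at j=19 this is 43.

43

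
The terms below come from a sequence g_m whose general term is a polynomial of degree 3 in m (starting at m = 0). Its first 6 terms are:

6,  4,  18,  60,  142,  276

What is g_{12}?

3678

1st diffs: -2, 14, 42, 82, 134.
2nd diffs: 16, 28, 40, 52.
3rd diffs: 12, 12, 12 (constant).
So g_m = 2m^3 + 2m^2 - 6m + 6.
Evaluating at m = 12 gives g_{12} = 3678.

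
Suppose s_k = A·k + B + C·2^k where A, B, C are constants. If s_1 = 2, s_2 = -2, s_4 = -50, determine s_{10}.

Write the equations: A + B + 2C = 2; 2A + B + 4C = -2; 4A + B + 16C = -50.
Subtracting the first from the second: A + 2C = -4.
Subtracting the second from the third: 2A + 12C = -48.
Solving: C = -5, A = 6, then B = 6.
So s_k = 6·k + 6 + (-5)·2^k; at k=10 this is -5054.

-5054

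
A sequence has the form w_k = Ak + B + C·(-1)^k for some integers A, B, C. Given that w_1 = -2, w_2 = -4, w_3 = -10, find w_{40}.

-156

Write the equations: A + B - C = -2; 2A + B + C = -4; 3A + B - C = -10.
Subtracting the first from the second: A + 2C = -2.
Subtracting the second from the third: A - 2C = -6.
Solving: C = 1, A = -4, then B = 3.
So w_k = -4·k + 3 + 1·(-1)^k; at k=40 this is -156.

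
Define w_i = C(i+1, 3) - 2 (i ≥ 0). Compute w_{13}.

C(14, 3) = 364, so w_{13} = 362.

362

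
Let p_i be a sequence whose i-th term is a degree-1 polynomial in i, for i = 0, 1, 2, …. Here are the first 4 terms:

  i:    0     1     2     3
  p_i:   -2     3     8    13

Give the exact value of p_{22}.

1st diffs: 5, 5, 5 (constant).
So p_i = 5i - 2.
Evaluating at i = 22 gives p_{22} = 108.

108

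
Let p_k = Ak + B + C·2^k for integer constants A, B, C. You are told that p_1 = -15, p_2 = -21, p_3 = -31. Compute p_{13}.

-16419

The three given values yield: A + B + 2C = -15; 2A + B + 4C = -21; 3A + B + 8C = -31.
Subtracting the first from the second: A + 2C = -6.
Subtracting the second from the third: A + 4C = -10.
Solving: C = -2, A = -2, then B = -9.
Hence p_{13} = -2·13 + (-9) + (-2)·8192 = -16419.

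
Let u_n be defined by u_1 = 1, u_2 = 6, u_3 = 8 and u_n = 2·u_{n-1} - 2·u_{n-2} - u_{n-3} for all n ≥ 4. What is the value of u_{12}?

u_4 = 3; u_5 = -16; u_6 = -46; u_7 = -63; u_8 = -18; u_9 = 136; u_{10} = 371; u_{11} = 488; u_{12} = 98.

98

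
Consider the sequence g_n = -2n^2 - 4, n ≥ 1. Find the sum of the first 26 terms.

-12506

Over n = 1..26: Σn = 351, Σn² = 6201.
Total = (-2)·6201 + (-4)·26 = -12506.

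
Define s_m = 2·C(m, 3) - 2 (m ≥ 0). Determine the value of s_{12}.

438

C(12, 3) = 220, so s_{12} = 438.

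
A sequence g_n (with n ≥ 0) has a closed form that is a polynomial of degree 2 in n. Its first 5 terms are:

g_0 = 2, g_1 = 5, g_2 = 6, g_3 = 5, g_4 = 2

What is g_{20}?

1st diffs: 3, 1, -1, -3.
2nd diffs: -2, -2, -2 (constant).
So g_n = -n^2 + 4n + 2.
Evaluating at n = 20 gives g_{20} = -318.

-318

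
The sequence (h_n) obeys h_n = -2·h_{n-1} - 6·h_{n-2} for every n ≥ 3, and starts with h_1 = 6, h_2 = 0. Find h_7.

Applying the relation repeatedly:
h_3 = -36;  h_4 = 72;  h_5 = 72;  h_6 = -576;  h_7 = 720.

720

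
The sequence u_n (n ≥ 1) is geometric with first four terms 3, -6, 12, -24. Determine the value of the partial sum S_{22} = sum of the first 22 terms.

-4194303

Common ratio r = -2.
u_n = 3·(-2)^(n-1).
S = 3·((-2)^22 - 1)/(-2 - 1) = 3·(4194304 - 1)/(-3) = -4194303.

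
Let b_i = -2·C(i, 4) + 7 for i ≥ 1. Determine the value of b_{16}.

C(16, 4) = 1820, so b_{16} = -3633.

-3633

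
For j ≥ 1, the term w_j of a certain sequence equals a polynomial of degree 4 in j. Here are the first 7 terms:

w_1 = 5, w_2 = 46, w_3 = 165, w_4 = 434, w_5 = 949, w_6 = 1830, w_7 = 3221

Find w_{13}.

1st diffs: 41, 119, 269, 515, 881, 1391.
2nd diffs: 78, 150, 246, 366, 510.
3rd diffs: 72, 96, 120, 144.
4th diffs: 24, 24, 24 (constant).
So w_j = j^4 + 2j^3 + 2j^2 + 6j - 6.
Evaluating at j = 13 gives w_{13} = 33365.

33365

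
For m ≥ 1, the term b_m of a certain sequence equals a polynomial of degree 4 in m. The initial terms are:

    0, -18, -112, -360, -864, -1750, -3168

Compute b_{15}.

-59584

1st diffs: -18, -94, -248, -504, -886, -1418.
2nd diffs: -76, -154, -256, -382, -532.
3rd diffs: -78, -102, -126, -150.
4th diffs: -24, -24, -24 (constant).
So b_m = -m^4 - 3m^3 + 5m^2 + 3m - 4.
Evaluating at m = 15 gives b_{15} = -59584.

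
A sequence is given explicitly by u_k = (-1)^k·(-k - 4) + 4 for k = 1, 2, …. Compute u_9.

(-1)^9 = -1; -k - 4 at k=9 is -13; so u_9 = 17.

17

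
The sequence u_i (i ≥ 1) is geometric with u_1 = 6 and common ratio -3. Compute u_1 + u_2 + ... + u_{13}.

u_i = 6·(-3)^(i-1).
S = 6·((-3)^13 - 1)/(-3 - 1) = 6·(-1594323 - 1)/(-4) = 2391486.

2391486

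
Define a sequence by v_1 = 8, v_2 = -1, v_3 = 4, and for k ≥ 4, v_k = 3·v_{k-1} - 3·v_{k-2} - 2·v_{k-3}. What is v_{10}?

Step forward from the initial values:
v_4 = -1; v_5 = -13; v_6 = -44; v_7 = -91; v_8 = -115; v_9 = 16; v_{10} = 575.

575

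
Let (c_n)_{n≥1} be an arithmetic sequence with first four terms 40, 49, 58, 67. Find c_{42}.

Common difference d = 9.
c_n = 40 + (n - 1)·9.
c_{42} = 40 + 41·9 = 409.

409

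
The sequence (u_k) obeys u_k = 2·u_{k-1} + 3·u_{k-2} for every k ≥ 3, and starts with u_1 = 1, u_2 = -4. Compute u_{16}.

-10761682

Step forward from the initial values:
u_3 = -5;  u_4 = -22;  u_5 = -59;  …;  u_{13} = -398579;  u_{14} = -1195744;  u_{15} = -3587225;  u_{16} = -10761682.
(Characteristic roots are 3 and -1.)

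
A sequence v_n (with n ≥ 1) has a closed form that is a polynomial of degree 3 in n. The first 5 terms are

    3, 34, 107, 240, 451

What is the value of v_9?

2435

1st diffs: 31, 73, 133, 211.
2nd diffs: 42, 60, 78.
3rd diffs: 18, 18 (constant).
So v_n = 3n^3 + 3n^2 + n - 4.
Evaluating at n = 9 gives v_9 = 2435.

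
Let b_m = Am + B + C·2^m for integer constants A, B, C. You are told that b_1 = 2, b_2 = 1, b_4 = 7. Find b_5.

20

The three given values yield: A + B + 2C = 2; 2A + B + 4C = 1; 4A + B + 16C = 7.
Subtracting the first from the second: A + 2C = -1.
Subtracting the second from the third: 2A + 12C = 6.
Solving: C = 1, A = -3, then B = 3.
Hence b_5 = -3·5 + 3 + 1·32 = 20.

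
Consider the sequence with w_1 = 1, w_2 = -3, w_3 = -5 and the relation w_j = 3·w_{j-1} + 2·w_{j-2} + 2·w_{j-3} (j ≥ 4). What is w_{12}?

-673219

Iterate the recurrence:
w_4 = -19  w_5 = -73  w_6 = -267  w_7 = -985  w_8 = -3635  w_9 = -13409  w_{10} = -49467  w_{11} = -182489  w_{12} = -673219.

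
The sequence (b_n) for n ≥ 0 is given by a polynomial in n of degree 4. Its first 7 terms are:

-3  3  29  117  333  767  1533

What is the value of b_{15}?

54057

1st diffs: 6, 26, 88, 216, 434, 766.
2nd diffs: 20, 62, 128, 218, 332.
3rd diffs: 42, 66, 90, 114.
4th diffs: 24, 24, 24 (constant).
Newton forward-difference form: b_n = -3 + 6·C(n,1) + 20·C(n,2) + 42·C(n,3) + 24·C(n,4).
At n = 15: n = 15, so b_{15} = -3 + 90 + 2100 + 19110 + 32760 = 54057.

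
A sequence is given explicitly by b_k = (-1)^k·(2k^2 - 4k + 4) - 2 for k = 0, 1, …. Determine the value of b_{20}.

722

(-1)^20 = 1; 2k^2 - 4k + 4 at k=20 is 724; so b_{20} = 722.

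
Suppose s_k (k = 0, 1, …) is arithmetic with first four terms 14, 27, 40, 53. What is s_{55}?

Common difference d = 13.
s_k = 14 + (k - 0)·13.
s_{55} = 14 + 55·13 = 729.

729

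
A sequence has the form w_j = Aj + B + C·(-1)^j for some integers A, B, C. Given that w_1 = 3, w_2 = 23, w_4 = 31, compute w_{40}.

175

Plug in j = 1, 2, 4: A + B - C = 3; 2A + B + C = 23; 4A + B + C = 31.
Subtracting the first from the second: A + 2C = 20.
Subtracting the second from the third: 2A = 8.
Solving: C = 8, A = 4, then B = 7.
So w_j = 4·j + 7 + 8·(-1)^j; at j=40 this is 175.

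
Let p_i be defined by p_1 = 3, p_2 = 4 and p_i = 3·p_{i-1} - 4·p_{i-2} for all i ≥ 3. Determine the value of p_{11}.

p_3 = 0; p_4 = -16; p_5 = -48; p_6 = -80; p_7 = -48; p_8 = 176; p_9 = 720; p_{10} = 1456; p_{11} = 1488.

1488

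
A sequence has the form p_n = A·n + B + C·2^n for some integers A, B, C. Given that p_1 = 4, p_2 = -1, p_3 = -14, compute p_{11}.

Write the equations: A + B + 2C = 4; 2A + B + 4C = -1; 3A + B + 8C = -14.
Subtracting the first from the second: A + 2C = -5.
Subtracting the second from the third: A + 4C = -13.
Solving: C = -4, A = 3, then B = 9.
So p_n = 3·n + 9 + (-4)·2^n; at n=11 this is -8150.

-8150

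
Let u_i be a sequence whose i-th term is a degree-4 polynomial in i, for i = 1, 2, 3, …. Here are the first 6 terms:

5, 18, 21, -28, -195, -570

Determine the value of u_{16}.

-52720

1st diffs: 13, 3, -49, -167, -375.
2nd diffs: -10, -52, -118, -208.
3rd diffs: -42, -66, -90.
4th diffs: -24, -24 (constant).
Newton forward-difference form: u_i = 5 + 13·C(i-1,1) + (-10)·C(i-1,2) + (-42)·C(i-1,3) + (-24)·C(i-1,4).
At i = 16: i-1 = 15, so u_{16} = 5 + 195 - 1050 - 19110 - 32760 = -52720.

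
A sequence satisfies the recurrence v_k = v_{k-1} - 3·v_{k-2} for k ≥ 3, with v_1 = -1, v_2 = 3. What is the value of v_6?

-12

v_3 = 6, v_4 = -3, v_5 = -21, v_6 = -12.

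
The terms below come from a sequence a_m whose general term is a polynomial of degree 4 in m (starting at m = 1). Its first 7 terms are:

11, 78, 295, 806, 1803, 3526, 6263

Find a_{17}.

1st diffs: 67, 217, 511, 997, 1723, 2737.
2nd diffs: 150, 294, 486, 726, 1014.
3rd diffs: 144, 192, 240, 288.
4th diffs: 48, 48, 48 (constant).
So a_m = 2m^4 + 4m^3 + m^2 + 6m - 2.
Evaluating at m = 17 gives a_{17} = 187083.

187083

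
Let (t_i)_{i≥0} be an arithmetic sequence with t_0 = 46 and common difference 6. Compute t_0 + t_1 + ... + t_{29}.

t_i = 46 + (i - 0)·6.
t_{29} = 220; S = 30·(46 + 220)/2 = 3990.

3990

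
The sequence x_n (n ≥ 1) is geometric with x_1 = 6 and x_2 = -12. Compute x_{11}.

6144

Common ratio r = -2.
x_n = 6·(-2)^(n-1).
x_{11} = 6·(-2)^10 = 6144.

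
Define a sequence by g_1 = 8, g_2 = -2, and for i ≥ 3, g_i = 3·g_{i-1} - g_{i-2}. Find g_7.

Compute successive terms:
g_3 = -14; g_4 = -40; g_5 = -106; g_6 = -278; g_7 = -728.

-728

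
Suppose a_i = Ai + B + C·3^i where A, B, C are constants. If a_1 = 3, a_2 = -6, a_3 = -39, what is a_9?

-39333

Plug in i = 1, 2, 3: A + B + 3C = 3; 2A + B + 9C = -6; 3A + B + 27C = -39.
Subtracting the first from the second: A + 6C = -9.
Subtracting the second from the third: A + 18C = -33.
Solving: C = -2, A = 3, then B = 6.
Therefore a_9 = 27 + 6 + (-2)·19683 = -39333.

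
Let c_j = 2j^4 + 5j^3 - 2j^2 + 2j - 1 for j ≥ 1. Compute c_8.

10639

c_8 = 2·8^4 + 5·8^3 - 2·8^2 + 2·8 - 1 = 10639.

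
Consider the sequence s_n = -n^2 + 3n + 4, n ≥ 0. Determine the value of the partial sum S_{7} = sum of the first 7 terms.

0

Over n = 0..6: Σn = 21, Σn² = 91.
Total = (-1)·91 + (3)·21 + (4)·7 = 0.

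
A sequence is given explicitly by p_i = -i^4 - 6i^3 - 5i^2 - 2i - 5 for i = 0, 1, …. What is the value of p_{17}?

-114483

p_{17} = -1·17^4 - 6·17^3 - 5·17^2 - 2·17 - 5 = -114483.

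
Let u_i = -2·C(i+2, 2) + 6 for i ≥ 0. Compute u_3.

-14

C(5, 2) = 10, so u_3 = -14.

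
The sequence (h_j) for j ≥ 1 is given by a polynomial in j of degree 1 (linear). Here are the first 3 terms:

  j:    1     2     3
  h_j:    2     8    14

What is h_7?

38

1st diffs: 6, 6 (constant).
So h_j = 6j - 4.
Evaluating at j = 7 gives h_7 = 38.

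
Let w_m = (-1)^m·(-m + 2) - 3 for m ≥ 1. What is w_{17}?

12

(-1)^17 = -1; -m + 2 at m=17 is -15; so w_{17} = 12.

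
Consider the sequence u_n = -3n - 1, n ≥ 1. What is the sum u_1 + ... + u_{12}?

-246

Over n = 1..12: Σn = 78.
Total = (-3)·78 + (-1)·12 = -246.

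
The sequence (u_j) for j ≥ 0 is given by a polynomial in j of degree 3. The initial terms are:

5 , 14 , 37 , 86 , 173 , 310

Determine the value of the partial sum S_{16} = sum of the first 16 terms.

30840

1st diffs: 9, 23, 49, 87, 137.
2nd diffs: 14, 26, 38, 50.
3rd diffs: 12, 12, 12 (constant).
Newton forward-difference form: u_j = 5 + 9·C(j,1) + 14·C(j,2) + 12·C(j,3).
Continuing: …, 509, 782, 1141, 1598, …, u_{15} = 7070.
Summing j = 0..15 (16 terms) gives 30840.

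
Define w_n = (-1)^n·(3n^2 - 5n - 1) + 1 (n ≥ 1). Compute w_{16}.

688

(-1)^16 = 1; 3n^2 - 5n - 1 at n=16 is 687; so w_{16} = 688.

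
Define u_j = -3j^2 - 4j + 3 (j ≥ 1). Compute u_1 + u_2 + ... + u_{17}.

Over j = 1..17: Σj = 153, Σj² = 1785.
Total = (-3)·1785 + (-4)·153 + (3)·17 = -5916.

-5916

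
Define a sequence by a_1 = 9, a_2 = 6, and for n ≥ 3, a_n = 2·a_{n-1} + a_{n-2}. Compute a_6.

Applying the relation repeatedly:
a_3 = 21;  a_4 = 48;  a_5 = 117;  a_6 = 282.

282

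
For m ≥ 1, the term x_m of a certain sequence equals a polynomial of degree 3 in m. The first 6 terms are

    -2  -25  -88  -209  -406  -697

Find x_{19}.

-21224

1st diffs: -23, -63, -121, -197, -291.
2nd diffs: -40, -58, -76, -94.
3rd diffs: -18, -18, -18 (constant).
So x_m = -3m^3 - 2m^2 + 4m - 1.
Evaluating at m = 19 gives x_{19} = -21224.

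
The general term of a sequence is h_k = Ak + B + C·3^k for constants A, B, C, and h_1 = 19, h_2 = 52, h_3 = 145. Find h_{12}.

The three given values yield: A + B + 3C = 19; 2A + B + 9C = 52; 3A + B + 27C = 145.
Subtracting the first from the second: A + 6C = 33.
Subtracting the second from the third: A + 18C = 93.
Solving: C = 5, A = 3, then B = 1.
So h_k = 3·k + 1 + 5·3^k; at k=12 this is 2657242.

2657242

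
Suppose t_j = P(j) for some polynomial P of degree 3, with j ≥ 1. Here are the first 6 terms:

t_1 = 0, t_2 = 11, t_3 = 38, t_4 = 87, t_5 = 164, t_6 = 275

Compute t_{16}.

1st diffs: 11, 27, 49, 77, 111.
2nd diffs: 16, 22, 28, 34.
3rd diffs: 6, 6, 6 (constant).
Newton forward-difference form: t_j = 11·C(j-1,1) + 16·C(j-1,2) + 6·C(j-1,3).
At j = 16: j-1 = 15, so t_{16} = 165 + 1680 + 2730 = 4575.

4575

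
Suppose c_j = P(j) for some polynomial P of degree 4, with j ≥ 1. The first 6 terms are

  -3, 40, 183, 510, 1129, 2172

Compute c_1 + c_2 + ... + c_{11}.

57640

1st diffs: 43, 143, 327, 619, 1043.
2nd diffs: 100, 184, 292, 424.
3rd diffs: 84, 108, 132.
4th diffs: 24, 24 (constant).
Newton forward-difference form: c_j = -3 + 43·C(j-1,1) + 100·C(j-1,2) + 84·C(j-1,3) + 24·C(j-1,4).
Continuing: …, 3795, 6178, 9525, 14064, …, c_{11} = 20047.
Summing j = 1..11 (11 terms) gives 57640.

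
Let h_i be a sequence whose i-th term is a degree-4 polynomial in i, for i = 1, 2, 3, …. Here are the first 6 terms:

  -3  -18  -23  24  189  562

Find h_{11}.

1st diffs: -15, -5, 47, 165, 373.
2nd diffs: 10, 52, 118, 208.
3rd diffs: 42, 66, 90.
4th diffs: 24, 24 (constant).
Newton forward-difference form: h_i = -3 + (-15)·C(i-1,1) + 10·C(i-1,2) + 42·C(i-1,3) + 24·C(i-1,4).
At i = 11: i-1 = 10, so h_{11} = -3 - 150 + 450 + 5040 + 5040 = 10377.

10377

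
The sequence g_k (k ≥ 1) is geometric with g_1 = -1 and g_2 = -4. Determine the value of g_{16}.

Common ratio r = 4.
g_k = (-1)·4^(k-1).
g_{16} = (-1)·4^15 = -1073741824.

-1073741824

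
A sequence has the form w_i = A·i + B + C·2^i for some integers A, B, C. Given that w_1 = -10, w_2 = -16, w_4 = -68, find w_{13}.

At i = 1, 2, 4: A + B + 2C = -10; 2A + B + 4C = -16; 4A + B + 16C = -68.
Subtracting the first from the second: A + 2C = -6.
Subtracting the second from the third: 2A + 12C = -52.
Solving: C = -5, A = 4, then B = -4.
Therefore w_{13} = 52 + (-4) + (-5)·8192 = -40912.

-40912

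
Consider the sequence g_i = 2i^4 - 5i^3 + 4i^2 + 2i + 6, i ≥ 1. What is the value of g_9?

g_9 = 2·9^4 - 5·9^3 + 4·9^2 + 2·9 + 6 = 9825.

9825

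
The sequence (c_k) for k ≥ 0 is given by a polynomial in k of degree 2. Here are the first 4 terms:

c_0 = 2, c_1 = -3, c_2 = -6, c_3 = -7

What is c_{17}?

189

1st diffs: -5, -3, -1.
2nd diffs: 2, 2 (constant).
Newton forward-difference form: c_k = 2 + (-5)·C(k,1) + 2·C(k,2).
At k = 17: k = 17, so c_{17} = 2 - 85 + 272 = 189.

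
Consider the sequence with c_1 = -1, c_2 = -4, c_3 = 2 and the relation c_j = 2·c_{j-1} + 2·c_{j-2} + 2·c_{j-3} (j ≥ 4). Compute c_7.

Compute successive terms:
c_4 = -6  c_5 = -16  c_6 = -40  c_7 = -124.

-124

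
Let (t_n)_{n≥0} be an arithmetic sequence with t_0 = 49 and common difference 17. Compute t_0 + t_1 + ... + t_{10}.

1474

t_n = 49 + (n - 0)·17.
t_{10} = 219; S = 11·(49 + 219)/2 = 1474.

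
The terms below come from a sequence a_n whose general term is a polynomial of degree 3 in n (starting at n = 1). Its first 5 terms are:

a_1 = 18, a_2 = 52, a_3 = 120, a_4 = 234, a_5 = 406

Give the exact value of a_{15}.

1st diffs: 34, 68, 114, 172.
2nd diffs: 34, 46, 58.
3rd diffs: 12, 12 (constant).
Newton forward-difference form: a_n = 18 + 34·C(n-1,1) + 34·C(n-1,2) + 12·C(n-1,3).
At n = 15: n-1 = 14, so a_{15} = 18 + 476 + 3094 + 4368 = 7956.

7956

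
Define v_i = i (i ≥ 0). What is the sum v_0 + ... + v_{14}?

Over i = 0..14: Σi = 105.
Total = (1)·105 = 105.

105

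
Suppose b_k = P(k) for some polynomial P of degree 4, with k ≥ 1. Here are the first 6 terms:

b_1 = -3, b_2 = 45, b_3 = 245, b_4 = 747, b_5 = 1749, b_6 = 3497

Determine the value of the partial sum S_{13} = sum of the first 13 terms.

1st diffs: 48, 200, 502, 1002, 1748.
2nd diffs: 152, 302, 500, 746.
3rd diffs: 150, 198, 246.
4th diffs: 48, 48 (constant).
Newton forward-difference form: b_k = -3 + 48·C(k-1,1) + 152·C(k-1,2) + 150·C(k-1,3) + 48·C(k-1,4).
Continuing: …, 6285, 10455, 16397, 24549, …, b_{13} = 67365.
Summing k = 1..13 (13 terms) gives 216203.

216203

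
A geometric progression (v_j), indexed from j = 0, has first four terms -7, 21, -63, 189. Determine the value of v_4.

-567

Common ratio r = -3.
v_j = (-7)·(-3)^(j-0).
v_4 = (-7)·(-3)^4 = -567.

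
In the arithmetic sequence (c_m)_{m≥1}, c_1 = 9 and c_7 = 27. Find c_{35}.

Common difference d = (27 - 9) / (7 - 1) = 3.
c_m = 9 + (m - 1)·3.
c_{35} = 9 + 34·3 = 111.

111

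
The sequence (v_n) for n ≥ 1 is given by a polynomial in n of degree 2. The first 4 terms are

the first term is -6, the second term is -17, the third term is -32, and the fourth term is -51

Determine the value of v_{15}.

1st diffs: -11, -15, -19.
2nd diffs: -4, -4 (constant).
Newton forward-difference form: v_n = -6 + (-11)·C(n-1,1) + (-4)·C(n-1,2).
At n = 15: n-1 = 14, so v_{15} = -6 - 154 - 364 = -524.

-524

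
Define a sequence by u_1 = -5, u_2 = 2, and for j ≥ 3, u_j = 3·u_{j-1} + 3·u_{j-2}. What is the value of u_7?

u_3 = -9  u_4 = -21  u_5 = -90  u_6 = -333  u_7 = -1269.

-1269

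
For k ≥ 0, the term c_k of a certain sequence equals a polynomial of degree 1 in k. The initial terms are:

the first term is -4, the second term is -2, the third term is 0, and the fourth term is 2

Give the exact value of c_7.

1st diffs: 2, 2, 2 (constant).
So c_k = 2k - 4.
Evaluating at k = 7 gives c_7 = 10.

10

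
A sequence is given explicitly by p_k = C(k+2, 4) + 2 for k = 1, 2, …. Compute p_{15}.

C(17, 4) = 2380, so p_{15} = 2382.

2382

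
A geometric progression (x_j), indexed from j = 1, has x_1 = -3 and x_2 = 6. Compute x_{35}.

Common ratio r = -2.
x_j = (-3)·(-2)^(j-1).
x_{35} = (-3)·(-2)^34 = -51539607552.

-51539607552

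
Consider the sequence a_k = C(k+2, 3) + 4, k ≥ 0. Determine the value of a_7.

88

C(9, 3) = 84, so a_7 = 88.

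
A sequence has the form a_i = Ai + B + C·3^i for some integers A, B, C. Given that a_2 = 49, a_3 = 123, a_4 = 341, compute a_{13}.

6377327

Write the equations: 2A + B + 9C = 49; 3A + B + 27C = 123; 4A + B + 81C = 341.
Subtracting the first from the second: A + 18C = 74.
Subtracting the second from the third: A + 54C = 218.
Solving: C = 4, A = 2, then B = 9.
Hence a_{13} = 2·13 + 9 + 4·1594323 = 6377327.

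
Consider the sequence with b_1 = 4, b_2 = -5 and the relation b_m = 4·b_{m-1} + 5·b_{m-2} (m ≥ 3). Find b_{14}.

Iterate the recurrence:
b_3 = 0; b_4 = -25; b_5 = -100; …; b_{11} = -1627600; b_{12} = -8138025; b_{13} = -40690100; b_{14} = -203450525.
(Characteristic roots are 5 and -1.)

-203450525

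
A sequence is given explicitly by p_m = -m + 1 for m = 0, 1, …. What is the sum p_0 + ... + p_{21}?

-209

Over m = 0..21: Σm = 231.
Total = (-1)·231 + (1)·22 = -209.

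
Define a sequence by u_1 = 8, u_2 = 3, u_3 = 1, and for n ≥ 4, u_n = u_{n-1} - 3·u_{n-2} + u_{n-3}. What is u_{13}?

u_4 = 0, u_5 = 0, u_6 = 1, u_7 = 1, u_8 = -2, u_9 = -4, u_{10} = 3, u_{11} = 13, u_{12} = 0, u_{13} = -36.

-36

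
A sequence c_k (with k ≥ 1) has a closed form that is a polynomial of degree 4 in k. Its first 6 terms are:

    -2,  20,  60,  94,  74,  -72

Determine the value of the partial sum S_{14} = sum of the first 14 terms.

-63546

1st diffs: 22, 40, 34, -20, -146.
2nd diffs: 18, -6, -54, -126.
3rd diffs: -24, -48, -72.
4th diffs: -24, -24 (constant).
Newton forward-difference form: c_k = -2 + 22·C(k-1,1) + 18·C(k-1,2) + (-24)·C(k-1,3) + (-24)·C(k-1,4).
Continuing: …, -440, -1150, -2346, -4196, …, c_{14} = -22336.
Summing k = 1..14 (14 terms) gives -63546.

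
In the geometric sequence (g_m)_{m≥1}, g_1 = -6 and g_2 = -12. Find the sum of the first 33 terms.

-51539607546

Common ratio r = 2.
g_m = (-6)·2^(m-1).
S = (-6)·(2^33 - 1)/(2 - 1) = (-6)·(8589934592 - 1)/(1) = -51539607546.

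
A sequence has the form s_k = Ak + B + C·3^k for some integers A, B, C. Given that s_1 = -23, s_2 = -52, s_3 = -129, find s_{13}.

The three given values yield: A + B + 3C = -23; 2A + B + 9C = -52; 3A + B + 27C = -129.
Subtracting the first from the second: A + 6C = -29.
Subtracting the second from the third: A + 18C = -77.
Solving: C = -4, A = -5, then B = -6.
Hence s_{13} = -5·13 + (-6) + (-4)·1594323 = -6377363.

-6377363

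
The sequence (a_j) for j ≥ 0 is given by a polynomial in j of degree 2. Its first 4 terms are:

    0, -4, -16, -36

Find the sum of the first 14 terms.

-3276

1st diffs: -4, -12, -20.
2nd diffs: -8, -8 (constant).
So a_j = -4j^2.
Continuing: …, -64, -100, -144, -196, …, a_{13} = -676.
Summing j = 0..13 (14 terms) gives -3276.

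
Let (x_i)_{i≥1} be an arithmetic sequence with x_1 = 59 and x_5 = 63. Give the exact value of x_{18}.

76

Common difference d = (63 - 59) / (5 - 1) = 1.
x_i = 59 + (i - 1)·1.
x_{18} = 59 + 17·1 = 76.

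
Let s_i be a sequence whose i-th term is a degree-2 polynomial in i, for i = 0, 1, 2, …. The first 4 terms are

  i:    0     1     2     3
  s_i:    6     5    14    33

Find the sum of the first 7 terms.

1st diffs: -1, 9, 19.
2nd diffs: 10, 10 (constant).
So s_i = 5i^2 - 6i + 6.
Continuing: 62, 101, 150.
Summing i = 0..6 (7 terms) gives 371.

371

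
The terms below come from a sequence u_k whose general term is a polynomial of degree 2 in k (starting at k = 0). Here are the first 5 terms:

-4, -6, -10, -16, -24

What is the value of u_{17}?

-310

1st diffs: -2, -4, -6, -8.
2nd diffs: -2, -2, -2 (constant).
So u_k = -k^2 - k - 4.
Evaluating at k = 17 gives u_{17} = -310.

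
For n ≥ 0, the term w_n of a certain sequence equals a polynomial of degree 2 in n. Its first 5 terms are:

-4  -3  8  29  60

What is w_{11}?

557

1st diffs: 1, 11, 21, 31.
2nd diffs: 10, 10, 10 (constant).
So w_n = 5n^2 - 4n - 4.
Evaluating at n = 11 gives w_{11} = 557.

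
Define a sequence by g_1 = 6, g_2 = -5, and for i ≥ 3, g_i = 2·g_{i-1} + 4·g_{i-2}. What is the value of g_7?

Iterate the recurrence:
g_3 = 14, g_4 = 8, g_5 = 72, g_6 = 176, g_7 = 640.

640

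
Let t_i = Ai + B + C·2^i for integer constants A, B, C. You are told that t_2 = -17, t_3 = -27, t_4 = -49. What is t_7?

-379

At i = 2, 3, 4: 2A + B + 4C = -17; 3A + B + 8C = -27; 4A + B + 16C = -49.
Subtracting the first from the second: A + 4C = -10.
Subtracting the second from the third: A + 8C = -22.
Solving: C = -3, A = 2, then B = -9.
Therefore t_7 = 14 + (-9) + (-3)·128 = -379.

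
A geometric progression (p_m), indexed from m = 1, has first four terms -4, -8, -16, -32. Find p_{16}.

-131072

Common ratio r = 2.
p_m = (-4)·2^(m-1).
p_{16} = (-4)·2^15 = -131072.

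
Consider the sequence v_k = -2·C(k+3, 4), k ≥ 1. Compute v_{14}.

-4760

C(17, 4) = 2380, so v_{14} = -4760.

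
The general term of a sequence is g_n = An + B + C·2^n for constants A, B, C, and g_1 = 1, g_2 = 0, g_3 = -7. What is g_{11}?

-6087

The three given values yield: A + B + 2C = 1; 2A + B + 4C = 0; 3A + B + 8C = -7.
Subtracting the first from the second: A + 2C = -1.
Subtracting the second from the third: A + 4C = -7.
Solving: C = -3, A = 5, then B = 2.
Hence g_{11} = 5·11 + 2 + (-3)·2048 = -6087.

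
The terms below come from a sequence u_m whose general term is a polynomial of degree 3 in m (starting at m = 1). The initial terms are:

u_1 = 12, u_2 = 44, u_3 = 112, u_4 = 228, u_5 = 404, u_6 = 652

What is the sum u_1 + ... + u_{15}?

36300

1st diffs: 32, 68, 116, 176, 248.
2nd diffs: 36, 48, 60, 72.
3rd diffs: 12, 12, 12 (constant).
Newton forward-difference form: u_m = 12 + 32·C(m-1,1) + 36·C(m-1,2) + 12·C(m-1,3).
Continuing: …, 984, 1412, 1948, 2604, …, u_{15} = 8104.
Summing m = 1..15 (15 terms) gives 36300.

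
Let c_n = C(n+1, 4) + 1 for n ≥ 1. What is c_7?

C(8, 4) = 70, so c_7 = 71.

71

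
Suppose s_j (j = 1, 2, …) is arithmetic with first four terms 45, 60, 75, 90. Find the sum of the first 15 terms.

2250

Common difference d = 15.
s_j = 45 + (j - 1)·15.
s_{15} = 255; S = 15·(45 + 255)/2 = 2250.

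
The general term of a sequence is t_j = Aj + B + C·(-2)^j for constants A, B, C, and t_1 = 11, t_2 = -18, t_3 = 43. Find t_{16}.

At j = 1, 2, 3: A + B - 2C = 11; 2A + B + 4C = -18; 3A + B - 8C = 43.
Subtracting the first from the second: A + 6C = -29.
Subtracting the second from the third: A - 12C = 61.
Solving: C = -5, A = 1, then B = 0.
Hence t_{16} = 1·16 + 0 + (-5)·65536 = -327664.

-327664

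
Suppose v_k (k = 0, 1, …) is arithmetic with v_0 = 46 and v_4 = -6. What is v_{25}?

Common difference d = (-6 - 46) / (4 - 0) = -13.
v_k = 46 + (k - 0)·(-13).
v_{25} = 46 + 25·(-13) = -279.

-279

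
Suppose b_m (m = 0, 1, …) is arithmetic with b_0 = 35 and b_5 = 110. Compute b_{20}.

Common difference d = (110 - 35) / (5 - 0) = 15.
b_m = 35 + (m - 0)·15.
b_{20} = 35 + 20·15 = 335.

335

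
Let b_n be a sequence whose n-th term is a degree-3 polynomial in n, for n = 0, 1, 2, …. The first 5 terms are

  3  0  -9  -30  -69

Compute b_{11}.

-1350

1st diffs: -3, -9, -21, -39.
2nd diffs: -6, -12, -18.
3rd diffs: -6, -6 (constant).
So b_n = -n^3 - 2n + 3.
Evaluating at n = 11 gives b_{11} = -1350.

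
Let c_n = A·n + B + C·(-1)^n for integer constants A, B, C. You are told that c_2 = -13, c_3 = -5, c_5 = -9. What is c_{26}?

-61

Write the equations: 2A + B + C = -13; 3A + B - C = -5; 5A + B - C = -9.
Subtracting the first from the second: A - 2C = 8.
Subtracting the second from the third: 2A = -4.
Solving: C = -5, A = -2, then B = -4.
So c_n = -2·n + (-4) + (-5)·(-1)^n; at n=26 this is -61.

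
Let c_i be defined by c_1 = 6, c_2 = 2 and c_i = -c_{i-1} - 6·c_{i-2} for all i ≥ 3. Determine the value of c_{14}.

Compute successive terms:
c_3 = -38; c_4 = 26; c_5 = 202; …; c_{11} = 7402; c_{12} = 113402; c_{13} = -157814; c_{14} = -522598.

-522598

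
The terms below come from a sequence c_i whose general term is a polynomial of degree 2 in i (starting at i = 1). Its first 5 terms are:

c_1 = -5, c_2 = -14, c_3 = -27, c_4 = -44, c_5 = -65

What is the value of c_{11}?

1st diffs: -9, -13, -17, -21.
2nd diffs: -4, -4, -4 (constant).
Newton forward-difference form: c_i = -5 + (-9)·C(i-1,1) + (-4)·C(i-1,2).
At i = 11: i-1 = 10, so c_{11} = -5 - 90 - 180 = -275.

-275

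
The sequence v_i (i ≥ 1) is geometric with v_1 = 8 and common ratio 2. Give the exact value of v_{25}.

v_i = 8·2^(i-1).
v_{25} = 8·2^24 = 134217728.

134217728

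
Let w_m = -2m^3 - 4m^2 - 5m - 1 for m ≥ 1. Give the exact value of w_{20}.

w_{20} = -2·20^3 - 4·20^2 - 5·20 - 1 = -17701.

-17701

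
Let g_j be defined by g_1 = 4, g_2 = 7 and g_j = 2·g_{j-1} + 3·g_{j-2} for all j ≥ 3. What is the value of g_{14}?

Iterate the recurrence:
g_3 = 26; g_4 = 73; g_5 = 224; …; g_{11} = 162386; g_{12} = 487153; g_{13} = 1461464; g_{14} = 4384387.
(Characteristic roots are 3 and -1.)

4384387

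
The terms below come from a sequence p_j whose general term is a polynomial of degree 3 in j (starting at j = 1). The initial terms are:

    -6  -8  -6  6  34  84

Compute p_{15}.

1st diffs: -2, 2, 12, 28, 50.
2nd diffs: 4, 10, 16, 22.
3rd diffs: 6, 6, 6 (constant).
So p_j = j^3 - 4j^2 + 3j - 6.
Evaluating at j = 15 gives p_{15} = 2514.

2514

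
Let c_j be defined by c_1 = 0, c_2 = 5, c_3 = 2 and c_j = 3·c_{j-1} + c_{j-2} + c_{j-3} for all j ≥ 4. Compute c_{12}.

Step forward from the initial values:
c_4 = 11, c_5 = 40, c_6 = 133, c_7 = 450, c_8 = 1523, c_9 = 5152, c_{10} = 17429, c_{11} = 58962, c_{12} = 199467.

199467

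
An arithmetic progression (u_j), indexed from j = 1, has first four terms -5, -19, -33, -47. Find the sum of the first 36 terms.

Common difference d = -14.
u_j = -5 + (j - 1)·(-14).
u_{36} = -495; S = 36·(-5 + (-495))/2 = -9000.

-9000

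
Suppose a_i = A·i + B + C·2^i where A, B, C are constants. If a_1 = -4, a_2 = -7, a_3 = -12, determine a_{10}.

Plug in i = 1, 2, 3: A + B + 2C = -4; 2A + B + 4C = -7; 3A + B + 8C = -12.
Subtracting the first from the second: A + 2C = -3.
Subtracting the second from the third: A + 4C = -5.
Solving: C = -1, A = -1, then B = -1.
Therefore a_{10} = -10 + (-1) + (-1)·1024 = -1035.

-1035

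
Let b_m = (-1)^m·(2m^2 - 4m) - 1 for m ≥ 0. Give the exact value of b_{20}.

719

(-1)^20 = 1; 2m^2 - 4m at m=20 is 720; so b_{20} = 719.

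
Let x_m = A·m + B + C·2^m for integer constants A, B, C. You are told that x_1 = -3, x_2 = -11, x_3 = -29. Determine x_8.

Plug in m = 1, 2, 3: A + B + 2C = -3; 2A + B + 4C = -11; 3A + B + 8C = -29.
Subtracting the first from the second: A + 2C = -8.
Subtracting the second from the third: A + 4C = -18.
Solving: C = -5, A = 2, then B = 5.
Hence x_8 = 2·8 + 5 + (-5)·256 = -1259.

-1259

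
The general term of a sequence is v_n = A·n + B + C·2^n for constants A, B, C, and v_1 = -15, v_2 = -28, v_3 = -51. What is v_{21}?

Write the equations: A + B + 2C = -15; 2A + B + 4C = -28; 3A + B + 8C = -51.
Subtracting the first from the second: A + 2C = -13.
Subtracting the second from the third: A + 4C = -23.
Solving: C = -5, A = -3, then B = -2.
Hence v_{21} = -3·21 + (-2) + (-5)·2097152 = -10485825.

-10485825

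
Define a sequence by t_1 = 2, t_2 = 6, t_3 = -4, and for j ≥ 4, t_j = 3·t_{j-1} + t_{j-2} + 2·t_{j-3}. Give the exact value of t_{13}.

-21198

Compute successive terms:
t_4 = -2; t_5 = 2; t_6 = -4; t_7 = -14; t_8 = -42; t_9 = -148; t_{10} = -514; t_{11} = -1774; t_{12} = -6132; t_{13} = -21198.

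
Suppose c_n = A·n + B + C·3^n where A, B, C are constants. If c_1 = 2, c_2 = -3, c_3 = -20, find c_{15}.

Write the equations: A + B + 3C = 2; 2A + B + 9C = -3; 3A + B + 27C = -20.
Subtracting the first from the second: A + 6C = -5.
Subtracting the second from the third: A + 18C = -17.
Solving: C = -1, A = 1, then B = 4.
Therefore c_{15} = 15 + 4 + (-1)·14348907 = -14348888.

-14348888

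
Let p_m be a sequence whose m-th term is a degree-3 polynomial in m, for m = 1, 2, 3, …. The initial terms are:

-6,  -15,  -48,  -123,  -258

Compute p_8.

-1203

1st diffs: -9, -33, -75, -135.
2nd diffs: -24, -42, -60.
3rd diffs: -18, -18 (constant).
Newton forward-difference form: p_m = -6 + (-9)·C(m-1,1) + (-24)·C(m-1,2) + (-18)·C(m-1,3).
At m = 8: m-1 = 7, so p_8 = -6 - 63 - 504 - 630 = -1203.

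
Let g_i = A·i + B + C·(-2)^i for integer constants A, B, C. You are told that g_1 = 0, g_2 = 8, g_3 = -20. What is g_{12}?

8152

At i = 1, 2, 3: A + B - 2C = 0; 2A + B + 4C = 8; 3A + B - 8C = -20.
Subtracting the first from the second: A + 6C = 8.
Subtracting the second from the third: A - 12C = -28.
Solving: C = 2, A = -4, then B = 8.
Hence g_{12} = -4·12 + 8 + 2·4096 = 8152.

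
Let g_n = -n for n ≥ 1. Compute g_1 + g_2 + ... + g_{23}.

-276

Over n = 1..23: Σn = 276.
Total = (-1)·276 = -276.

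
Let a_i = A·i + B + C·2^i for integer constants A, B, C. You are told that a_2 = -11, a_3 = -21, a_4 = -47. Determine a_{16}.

At i = 2, 3, 4: 2A + B + 4C = -11; 3A + B + 8C = -21; 4A + B + 16C = -47.
Subtracting the first from the second: A + 4C = -10.
Subtracting the second from the third: A + 8C = -26.
Solving: C = -4, A = 6, then B = -7.
Therefore a_{16} = 96 + (-7) + (-4)·65536 = -262055.

-262055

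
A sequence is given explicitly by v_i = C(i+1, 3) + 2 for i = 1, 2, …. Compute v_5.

22

C(6, 3) = 20, so v_5 = 22.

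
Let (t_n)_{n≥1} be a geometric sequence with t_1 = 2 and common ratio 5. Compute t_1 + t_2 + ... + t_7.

t_n = 2·5^(n-1).
S = 2·(5^7 - 1)/(5 - 1) = 2·(78125 - 1)/(4) = 39062.

39062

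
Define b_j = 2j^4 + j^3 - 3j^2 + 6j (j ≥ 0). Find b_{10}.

20760

b_{10} = 2·10^4 + 1·10^3 - 3·10^2 + 6·10 = 20760.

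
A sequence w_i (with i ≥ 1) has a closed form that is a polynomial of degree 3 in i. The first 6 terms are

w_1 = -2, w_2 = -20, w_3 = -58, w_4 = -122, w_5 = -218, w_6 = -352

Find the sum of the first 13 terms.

-11440

1st diffs: -18, -38, -64, -96, -134.
2nd diffs: -20, -26, -32, -38.
3rd diffs: -6, -6, -6 (constant).
Newton forward-difference form: w_i = -2 + (-18)·C(i-1,1) + (-20)·C(i-1,2) + (-6)·C(i-1,3).
Continuing: …, -530, -758, -1042, -1388, …, w_{13} = -2858.
Summing i = 1..13 (13 terms) gives -11440.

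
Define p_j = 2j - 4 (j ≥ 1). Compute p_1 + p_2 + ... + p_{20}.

Over j = 1..20: Σj = 210.
Total = (2)·210 + (-4)·20 = 340.

340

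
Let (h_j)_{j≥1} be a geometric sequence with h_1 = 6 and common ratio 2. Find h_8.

h_j = 6·2^(j-1).
h_8 = 6·2^7 = 768.

768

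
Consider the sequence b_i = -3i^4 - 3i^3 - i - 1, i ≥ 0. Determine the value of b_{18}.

b_{18} = -3·18^4 - 3·18^3 - 1·18 - 1 = -332443.

-332443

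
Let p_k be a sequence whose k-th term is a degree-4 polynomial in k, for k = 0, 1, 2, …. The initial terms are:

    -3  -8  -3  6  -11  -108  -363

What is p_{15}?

-34518

1st diffs: -5, 5, 9, -17, -97, -255.
2nd diffs: 10, 4, -26, -80, -158.
3rd diffs: -6, -30, -54, -78.
4th diffs: -24, -24, -24 (constant).
Newton forward-difference form: p_k = -3 + (-5)·C(k,1) + 10·C(k,2) + (-6)·C(k,3) + (-24)·C(k,4).
At k = 15: k = 15, so p_{15} = -3 - 75 + 1050 - 2730 - 32760 = -34518.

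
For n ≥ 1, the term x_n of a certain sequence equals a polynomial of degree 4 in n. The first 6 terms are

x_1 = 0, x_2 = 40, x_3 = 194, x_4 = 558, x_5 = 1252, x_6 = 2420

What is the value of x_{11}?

22090

1st diffs: 40, 154, 364, 694, 1168.
2nd diffs: 114, 210, 330, 474.
3rd diffs: 96, 120, 144.
4th diffs: 24, 24 (constant).
Newton forward-difference form: x_n = 40·C(n-1,1) + 114·C(n-1,2) + 96·C(n-1,3) + 24·C(n-1,4).
At n = 11: n-1 = 10, so x_{11} = 400 + 5130 + 11520 + 5040 = 22090.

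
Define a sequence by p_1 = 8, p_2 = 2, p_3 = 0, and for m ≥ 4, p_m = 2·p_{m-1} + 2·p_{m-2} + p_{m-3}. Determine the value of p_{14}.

314306

Iterate the recurrence:
p_4 = 12  p_5 = 26  p_6 = 76  …  p_{11} = 13850  p_{12} = 39212  p_{13} = 111016  p_{14} = 314306.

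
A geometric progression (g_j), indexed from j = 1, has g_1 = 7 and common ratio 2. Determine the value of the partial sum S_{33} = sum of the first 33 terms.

g_j = 7·2^(j-1).
S = 7·(2^33 - 1)/(2 - 1) = 7·(8589934592 - 1)/(1) = 60129542137.

60129542137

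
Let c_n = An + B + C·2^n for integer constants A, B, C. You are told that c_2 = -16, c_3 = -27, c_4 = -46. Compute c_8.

-538

At n = 2, 3, 4: 2A + B + 4C = -16; 3A + B + 8C = -27; 4A + B + 16C = -46.
Subtracting the first from the second: A + 4C = -11.
Subtracting the second from the third: A + 8C = -19.
Solving: C = -2, A = -3, then B = -2.
Hence c_8 = -3·8 + (-2) + (-2)·256 = -538.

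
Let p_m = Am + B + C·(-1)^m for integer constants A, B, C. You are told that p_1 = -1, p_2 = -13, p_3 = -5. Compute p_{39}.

-77

At m = 1, 2, 3: A + B - C = -1; 2A + B + C = -13; 3A + B - C = -5.
Subtracting the first from the second: A + 2C = -12.
Subtracting the second from the third: A - 2C = 8.
Solving: C = -5, A = -2, then B = -4.
Therefore p_{39} = -78 + (-4) + (-5)·(-1) = -77.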